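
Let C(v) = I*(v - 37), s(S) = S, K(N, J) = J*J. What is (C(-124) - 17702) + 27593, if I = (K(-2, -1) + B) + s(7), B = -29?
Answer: 13272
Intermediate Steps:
K(N, J) = J**2
I = -21 (I = ((-1)**2 - 29) + 7 = (1 - 29) + 7 = -28 + 7 = -21)
C(v) = 777 - 21*v (C(v) = -21*(v - 37) = -21*(-37 + v) = 777 - 21*v)
(C(-124) - 17702) + 27593 = ((777 - 21*(-124)) - 17702) + 27593 = ((777 + 2604) - 17702) + 27593 = (3381 - 17702) + 27593 = -14321 + 27593 = 13272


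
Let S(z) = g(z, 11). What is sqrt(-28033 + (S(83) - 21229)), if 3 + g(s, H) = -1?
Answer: 3*I*sqrt(5474) ≈ 221.96*I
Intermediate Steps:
g(s, H) = -4 (g(s, H) = -3 - 1 = -4)
S(z) = -4
sqrt(-28033 + (S(83) - 21229)) = sqrt(-28033 + (-4 - 21229)) = sqrt(-28033 - 21233) = sqrt(-49266) = 3*I*sqrt(5474)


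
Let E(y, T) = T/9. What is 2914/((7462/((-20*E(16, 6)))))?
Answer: -58280/11193 ≈ -5.2068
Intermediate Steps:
E(y, T) = T/9 (E(y, T) = T*(⅑) = T/9)
2914/((7462/((-20*E(16, 6))))) = 2914/((7462/((-20*6/9)))) = 2914/((7462/((-20*⅔)))) = 2914/((7462/(-40/3))) = 2914/((7462*(-3/40))) = 2914/(-11193/20) = 2914*(-20/11193) = -58280/11193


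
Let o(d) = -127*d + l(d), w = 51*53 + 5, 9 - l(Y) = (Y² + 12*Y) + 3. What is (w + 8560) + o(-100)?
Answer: 15174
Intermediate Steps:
l(Y) = 6 - Y² - 12*Y (l(Y) = 9 - ((Y² + 12*Y) + 3) = 9 - (3 + Y² + 12*Y) = 9 + (-3 - Y² - 12*Y) = 6 - Y² - 12*Y)
w = 2708 (w = 2703 + 5 = 2708)
o(d) = 6 - d² - 139*d (o(d) = -127*d + (6 - d² - 12*d) = 6 - d² - 139*d)
(w + 8560) + o(-100) = (2708 + 8560) + (6 - 1*(-100)² - 139*(-100)) = 11268 + (6 - 1*10000 + 13900) = 11268 + (6 - 10000 + 13900) = 11268 + 3906 = 15174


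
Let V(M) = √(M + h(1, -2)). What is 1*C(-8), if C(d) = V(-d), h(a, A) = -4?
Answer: 2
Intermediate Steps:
V(M) = √(-4 + M) (V(M) = √(M - 4) = √(-4 + M))
C(d) = √(-4 - d)
1*C(-8) = 1*√(-4 - 1*(-8)) = 1*√(-4 + 8) = 1*√4 = 1*2 = 2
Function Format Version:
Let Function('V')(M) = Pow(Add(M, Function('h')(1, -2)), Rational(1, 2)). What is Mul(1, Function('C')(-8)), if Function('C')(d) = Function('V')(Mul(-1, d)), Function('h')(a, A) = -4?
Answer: 2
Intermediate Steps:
Function('V')(M) = Pow(Add(-4, M), Rational(1, 2)) (Function('V')(M) = Pow(Add(M, -4), Rational(1, 2)) = Pow(Add(-4, M), Rational(1, 2)))
Function('C')(d) = Pow(Add(-4, Mul(-1, d)), Rational(1, 2))
Mul(1, Function('C')(-8)) = Mul(1, Pow(Add(-4, Mul(-1, -8)), Rational(1, 2))) = Mul(1, Pow(Add(-4, 8), Rational(1, 2))) = Mul(1, Pow(4, Rational(1, 2))) = Mul(1, 2) = 2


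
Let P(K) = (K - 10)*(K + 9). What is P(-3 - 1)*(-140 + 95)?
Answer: 3150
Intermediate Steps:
P(K) = (-10 + K)*(9 + K)
P(-3 - 1)*(-140 + 95) = (-90 + (-3 - 1)² - (-3 - 1))*(-140 + 95) = (-90 + (-4)² - 1*(-4))*(-45) = (-90 + 16 + 4)*(-45) = -70*(-45) = 3150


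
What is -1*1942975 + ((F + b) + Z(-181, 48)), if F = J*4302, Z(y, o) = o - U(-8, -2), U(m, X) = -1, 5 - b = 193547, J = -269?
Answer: -3293706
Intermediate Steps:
b = -193542 (b = 5 - 1*193547 = 5 - 193547 = -193542)
Z(y, o) = 1 + o (Z(y, o) = o - 1*(-1) = o + 1 = 1 + o)
F = -1157238 (F = -269*4302 = -1157238)
-1*1942975 + ((F + b) + Z(-181, 48)) = -1*1942975 + ((-1157238 - 193542) + (1 + 48)) = -1942975 + (-1350780 + 49) = -1942975 - 1350731 = -3293706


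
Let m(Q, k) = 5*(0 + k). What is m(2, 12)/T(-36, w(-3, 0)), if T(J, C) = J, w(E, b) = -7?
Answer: -5/3 ≈ -1.6667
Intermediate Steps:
m(Q, k) = 5*k
m(2, 12)/T(-36, w(-3, 0)) = (5*12)/(-36) = -1/36*60 = -5/3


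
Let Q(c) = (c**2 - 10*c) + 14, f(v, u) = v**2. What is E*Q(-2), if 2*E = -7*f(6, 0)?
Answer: -4788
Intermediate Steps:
E = -126 (E = (-7*6**2)/2 = (-7*36)/2 = (1/2)*(-252) = -126)
Q(c) = 14 + c**2 - 10*c
E*Q(-2) = -126*(14 + (-2)**2 - 10*(-2)) = -126*(14 + 4 + 20) = -126*38 = -4788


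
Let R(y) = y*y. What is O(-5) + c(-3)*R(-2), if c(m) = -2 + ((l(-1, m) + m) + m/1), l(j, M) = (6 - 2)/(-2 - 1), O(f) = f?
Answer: -127/3 ≈ -42.333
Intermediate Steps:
R(y) = y²
l(j, M) = -4/3 (l(j, M) = 4/(-3) = 4*(-⅓) = -4/3)
c(m) = -10/3 + 2*m (c(m) = -2 + ((-4/3 + m) + m/1) = -2 + ((-4/3 + m) + m*1) = -2 + ((-4/3 + m) + m) = -2 + (-4/3 + 2*m) = -10/3 + 2*m)
O(-5) + c(-3)*R(-2) = -5 + (-10/3 + 2*(-3))*(-2)² = -5 + (-10/3 - 6)*4 = -5 - 28/3*4 = -5 - 112/3 = -127/3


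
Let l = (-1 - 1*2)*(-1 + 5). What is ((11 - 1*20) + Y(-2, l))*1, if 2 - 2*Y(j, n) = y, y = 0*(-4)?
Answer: -8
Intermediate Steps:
y = 0
l = -12 (l = (-1 - 2)*4 = -3*4 = -12)
Y(j, n) = 1 (Y(j, n) = 1 - ½*0 = 1 + 0 = 1)
((11 - 1*20) + Y(-2, l))*1 = ((11 - 1*20) + 1)*1 = ((11 - 20) + 1)*1 = (-9 + 1)*1 = -8*1 = -8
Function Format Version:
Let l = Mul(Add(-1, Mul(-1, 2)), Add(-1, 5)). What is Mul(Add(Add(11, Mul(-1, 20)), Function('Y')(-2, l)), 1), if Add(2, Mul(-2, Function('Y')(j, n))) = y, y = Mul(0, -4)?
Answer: -8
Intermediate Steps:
y = 0
l = -12 (l = Mul(Add(-1, -2), 4) = Mul(-3, 4) = -12)
Function('Y')(j, n) = 1 (Function('Y')(j, n) = Add(1, Mul(Rational(-1, 2), 0)) = Add(1, 0) = 1)
Mul(Add(Add(11, Mul(-1, 20)), Function('Y')(-2, l)), 1) = Mul(Add(Add(11, Mul(-1, 20)), 1), 1) = Mul(Add(Add(11, -20), 1), 1) = Mul(Add(-9, 1), 1) = Mul(-8, 1) = -8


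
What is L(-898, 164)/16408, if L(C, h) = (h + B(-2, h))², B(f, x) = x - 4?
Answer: 13122/2051 ≈ 6.3979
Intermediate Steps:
B(f, x) = -4 + x
L(C, h) = (-4 + 2*h)² (L(C, h) = (h + (-4 + h))² = (-4 + 2*h)²)
L(-898, 164)/16408 = (4*(-2 + 164)²)/16408 = (4*162²)*(1/16408) = (4*26244)*(1/16408) = 104976*(1/16408) = 13122/2051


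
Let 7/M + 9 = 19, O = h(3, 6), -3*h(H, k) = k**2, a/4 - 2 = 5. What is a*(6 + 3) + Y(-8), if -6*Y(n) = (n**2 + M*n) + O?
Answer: 3664/15 ≈ 244.27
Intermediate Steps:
a = 28 (a = 8 + 4*5 = 8 + 20 = 28)
h(H, k) = -k**2/3
O = -12 (O = -1/3*6**2 = -1/3*36 = -12)
M = 7/10 (M = 7/(-9 + 19) = 7/10 ≈ 0.70000)
Y(n) = 2 - 7*n/60 - n**2/6 (Y(n) = -((n**2 + 7*n/10) - 12)/6 = -(-12 + n**2 + 7*n/10)/6 = 2 - 7*n/60 - n**2/6)
a*(6 + 3) + Y(-8) = 28*(6 + 3) + (2 - 7/60*(-8) - 1/6*(-8)**2) = 28*9 + (2 + 14/15 - 1/6*64) = 252 + (2 + 14/15 - 32/3) = 252 - 116/15 = 3664/15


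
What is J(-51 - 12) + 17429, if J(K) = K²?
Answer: 21398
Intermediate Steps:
J(-51 - 12) + 17429 = (-51 - 12)² + 17429 = (-63)² + 17429 = 3969 + 17429 = 21398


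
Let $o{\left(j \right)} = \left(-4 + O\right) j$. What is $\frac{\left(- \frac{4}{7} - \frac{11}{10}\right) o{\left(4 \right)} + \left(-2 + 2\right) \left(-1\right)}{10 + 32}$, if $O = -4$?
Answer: $\frac{312}{245} \approx 1.2735$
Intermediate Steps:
$o{\left(j \right)} = - 8 j$ ($o{\left(j \right)} = \left(-4 - 4\right) j = - 8 j$)
$\frac{\left(- \frac{4}{7} - \frac{11}{10}\right) o{\left(4 \right)} + \left(-2 + 2\right) \left(-1\right)}{10 + 32} = \frac{\left(- \frac{4}{7} - \frac{11}{10}\right) \left(\left(-8\right) 4\right) + \left(-2 + 2\right) \left(-1\right)}{10 + 32} = \frac{\left(\left(-4\right) \frac{1}{7} - \frac{11}{10}\right) \left(-32\right) + 0 \left(-1\right)}{42} = \frac{\left(- \frac{4}{7} - \frac{11}{10}\right) \left(-32\right) + 0}{42} = \frac{\left(- \frac{117}{70}\right) \left(-32\right) + 0}{42} = \frac{\frac{1872}{35} + 0}{42} = \frac{1}{42} \cdot \frac{1872}{35} = \frac{312}{245}$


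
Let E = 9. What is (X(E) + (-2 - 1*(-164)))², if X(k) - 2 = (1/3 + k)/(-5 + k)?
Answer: 249001/9 ≈ 27667.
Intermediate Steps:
X(k) = 2 + (⅓ + k)/(-5 + k) (X(k) = 2 + (1/3 + k)/(-5 + k) = 2 + (⅓ + k)/(-5 + k))
(X(E) + (-2 - 1*(-164)))² = ((-29 + 9*9)/(3*(-5 + 9)) + (-2 - 1*(-164)))² = ((⅓)*(-29 + 81)/4 + (-2 + 164))² = ((⅓)*(¼)*52 + 162)² = (13/3 + 162)² = (499/3)² = 249001/9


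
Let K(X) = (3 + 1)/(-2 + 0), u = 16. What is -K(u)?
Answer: 2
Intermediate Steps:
K(X) = -2 (K(X) = 4/(-2) = 4*(-1/2) = -2)
-K(u) = -1*(-2) = 2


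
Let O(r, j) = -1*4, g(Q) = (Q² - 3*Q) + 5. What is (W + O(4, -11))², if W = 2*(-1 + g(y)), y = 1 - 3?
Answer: 576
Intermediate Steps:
y = -2
g(Q) = 5 + Q² - 3*Q
W = 28 (W = 2*(-1 + (5 + (-2)² - 3*(-2))) = 2*(-1 + (5 + 4 + 6)) = 2*(-1 + 15) = 2*14 = 28)
O(r, j) = -4
(W + O(4, -11))² = (28 - 4)² = 24² = 576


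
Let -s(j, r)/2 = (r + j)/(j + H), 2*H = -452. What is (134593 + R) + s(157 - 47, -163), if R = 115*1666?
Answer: 18918561/58 ≈ 3.2618e+5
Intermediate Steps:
H = -226 (H = (1/2)*(-452) = -226)
s(j, r) = -2*(j + r)/(-226 + j) (s(j, r) = -2*(r + j)/(j - 226) = -2*(j + r)/(-226 + j))
R = 191590
(134593 + R) + s(157 - 47, -163) = (134593 + 191590) + 2*(-(157 - 47) - 1*(-163))/(-226 + (157 - 47)) = 326183 + 2*(-1*110 + 163)/(-226 + 110) = 326183 + 2*(-110 + 163)/(-116) = 326183 + 2*(-1/116)*53 = 326183 - 53/58 = 18918561/58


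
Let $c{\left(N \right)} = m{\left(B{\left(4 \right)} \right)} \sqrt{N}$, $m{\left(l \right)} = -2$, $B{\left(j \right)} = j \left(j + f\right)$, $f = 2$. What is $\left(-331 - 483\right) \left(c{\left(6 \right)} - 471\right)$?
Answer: $383394 + 1628 \sqrt{6} \approx 3.8738 \cdot 10^{5}$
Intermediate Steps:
$B{\left(j \right)} = j \left(2 + j\right)$ ($B{\left(j \right)} = j \left(j + 2\right) = j \left(2 + j\right)$)
$c{\left(N \right)} = - 2 \sqrt{N}$
$\left(-331 - 483\right) \left(c{\left(6 \right)} - 471\right) = \left(-331 - 483\right) \left(- 2 \sqrt{6} - 471\right) = - 814 \left(-471 - 2 \sqrt{6}\right) = 383394 + 1628 \sqrt{6}$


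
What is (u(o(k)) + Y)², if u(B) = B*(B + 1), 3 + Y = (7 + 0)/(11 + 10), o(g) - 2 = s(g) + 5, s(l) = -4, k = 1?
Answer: 784/9 ≈ 87.111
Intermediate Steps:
o(g) = 3 (o(g) = 2 + (-4 + 5) = 2 + 1 = 3)
Y = -8/3 (Y = -3 + (7 + 0)/(11 + 10) = -3 + 7/21 = -3 + 7*(1/21) = -3 + ⅓ = -8/3 ≈ -2.6667)
u(B) = B*(1 + B)
(u(o(k)) + Y)² = (3*(1 + 3) - 8/3)² = (3*4 - 8/3)² = (12 - 8/3)² = (28/3)² = 784/9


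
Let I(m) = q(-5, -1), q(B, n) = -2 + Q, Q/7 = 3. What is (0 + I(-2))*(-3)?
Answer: -57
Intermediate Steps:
Q = 21 (Q = 7*3 = 21)
q(B, n) = 19 (q(B, n) = -2 + 21 = 19)
I(m) = 19
(0 + I(-2))*(-3) = (0 + 19)*(-3) = 19*(-3) = -57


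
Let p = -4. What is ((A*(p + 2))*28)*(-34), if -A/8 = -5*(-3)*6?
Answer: -1370880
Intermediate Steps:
A = -720 (A = -8*(-5*(-3))*6 = -120*6 = -8*90 = -720)
((A*(p + 2))*28)*(-34) = (-720*(-4 + 2)*28)*(-34) = (-720*(-2)*28)*(-34) = (1440*28)*(-34) = 40320*(-34) = -1370880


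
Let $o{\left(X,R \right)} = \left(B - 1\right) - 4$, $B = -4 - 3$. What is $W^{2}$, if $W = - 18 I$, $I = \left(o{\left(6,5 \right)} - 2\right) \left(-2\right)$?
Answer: $254016$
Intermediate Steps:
$B = -7$ ($B = -4 - 3 = -7$)
$o{\left(X,R \right)} = -12$ ($o{\left(X,R \right)} = \left(-7 - 1\right) - 4 = -8 - 4 = -12$)
$I = 28$ ($I = \left(-12 - 2\right) \left(-2\right) = \left(-14\right) \left(-2\right) = 28$)
$W = -504$ ($W = \left(-18\right) 28 = -504$)
$W^{2} = \left(-504\right)^{2} = 254016$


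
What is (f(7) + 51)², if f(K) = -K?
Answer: 1936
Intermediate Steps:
(f(7) + 51)² = (-1*7 + 51)² = (-7 + 51)² = 44² = 1936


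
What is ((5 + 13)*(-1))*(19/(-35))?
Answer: 342/35 ≈ 9.7714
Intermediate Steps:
((5 + 13)*(-1))*(19/(-35)) = (18*(-1))*(19*(-1/35)) = -18*(-19/35) = 342/35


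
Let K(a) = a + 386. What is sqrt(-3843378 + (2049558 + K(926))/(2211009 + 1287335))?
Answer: I*sqrt(2939801964213068233)/874586 ≈ 1960.5*I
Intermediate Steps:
K(a) = 386 + a
sqrt(-3843378 + (2049558 + K(926))/(2211009 + 1287335)) = sqrt(-3843378 + (2049558 + (386 + 926))/(2211009 + 1287335)) = sqrt(-3843378 + (2049558 + 1312)/3498344) = sqrt(-3843378 + 2050870*(1/3498344)) = sqrt(-3843378 + 1025435/1749172) = sqrt(-6722728157581/1749172) = I*sqrt(2939801964213068233)/874586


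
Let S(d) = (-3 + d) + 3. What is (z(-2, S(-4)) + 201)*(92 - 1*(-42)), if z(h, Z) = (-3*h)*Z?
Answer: 23718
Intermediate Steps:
S(d) = d
z(h, Z) = -3*Z*h
(z(-2, S(-4)) + 201)*(92 - 1*(-42)) = (-3*(-4)*(-2) + 201)*(92 - 1*(-42)) = (-24 + 201)*(92 + 42) = 177*134 = 23718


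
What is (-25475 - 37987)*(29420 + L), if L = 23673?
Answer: -3369387966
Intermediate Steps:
(-25475 - 37987)*(29420 + L) = (-25475 - 37987)*(29420 + 23673) = -63462*53093 = -3369387966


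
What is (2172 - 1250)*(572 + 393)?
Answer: 889730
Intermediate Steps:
(2172 - 1250)*(572 + 393) = 922*965 = 889730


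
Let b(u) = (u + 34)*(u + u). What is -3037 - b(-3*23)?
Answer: -7867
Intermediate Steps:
b(u) = 2*u*(34 + u) (b(u) = (34 + u)*(2*u) = 2*u*(34 + u))
-3037 - b(-3*23) = -3037 - 2*(-3*23)*(34 - 3*23) = -3037 - 2*(-69)*(34 - 69) = -3037 - 2*(-69)*(-35) = -3037 - 1*4830 = -3037 - 4830 = -7867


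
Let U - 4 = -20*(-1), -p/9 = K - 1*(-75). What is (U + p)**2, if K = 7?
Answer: 509796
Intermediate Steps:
p = -738 (p = -9*(7 - 1*(-75)) = -9*(7 + 75) = -9*82 = -738)
U = 24 (U = 4 - 20*(-1) = 4 + 20 = 24)
(U + p)**2 = (24 - 738)**2 = (-714)**2 = 509796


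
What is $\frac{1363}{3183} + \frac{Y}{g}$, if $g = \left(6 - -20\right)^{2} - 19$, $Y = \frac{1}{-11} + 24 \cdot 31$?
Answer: $\frac{11965630}{7667847} \approx 1.5605$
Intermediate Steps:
$Y = \frac{8183}{11}$ ($Y = - \frac{1}{11} + 744 = \frac{8183}{11} \approx 743.91$)
$g = 657$ ($g = \left(6 + 20\right)^{2} - 19 = 26^{2} - 19 = 676 - 19 = 657$)
$\frac{1363}{3183} + \frac{Y}{g} = \frac{1363}{3183} + \frac{8183}{11 \cdot 657} = 1363 \cdot \frac{1}{3183} + \frac{8183}{11} \cdot \frac{1}{657} = \frac{1363}{3183} + \frac{8183}{7227} = \frac{11965630}{7667847}$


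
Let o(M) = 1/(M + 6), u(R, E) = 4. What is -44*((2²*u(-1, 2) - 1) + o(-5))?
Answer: -704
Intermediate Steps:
o(M) = 1/(6 + M)
-44*((2²*u(-1, 2) - 1) + o(-5)) = -44*((2²*4 - 1) + 1/(6 - 5)) = -44*((4*4 - 1) + 1/1) = -44*((16 - 1) + 1) = -44*(15 + 1) = -44*16 = -704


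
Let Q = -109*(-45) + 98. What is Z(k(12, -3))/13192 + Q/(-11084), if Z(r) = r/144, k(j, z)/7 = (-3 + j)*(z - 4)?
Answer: -15537299/34404736 ≈ -0.45160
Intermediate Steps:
k(j, z) = 7*(-4 + z)*(-3 + j) (k(j, z) = 7*((-3 + j)*(z - 4)) = 7*((-3 + j)*(-4 + z)) = 7*((-4 + z)*(-3 + j)) = 7*(-4 + z)*(-3 + j))
Z(r) = r/144 (Z(r) = r*(1/144) = r/144)
Q = 5003 (Q = 4905 + 98 = 5003)
Z(k(12, -3))/13192 + Q/(-11084) = ((84 - 28*12 - 21*(-3) + 7*12*(-3))/144)/13192 + 5003/(-11084) = ((84 - 336 + 63 - 252)/144)*(1/13192) + 5003*(-1/11084) = ((1/144)*(-441))*(1/13192) - 5003/11084 = -49/16*1/13192 - 5003/11084 = -49/211072 - 5003/11084 = -15537299/34404736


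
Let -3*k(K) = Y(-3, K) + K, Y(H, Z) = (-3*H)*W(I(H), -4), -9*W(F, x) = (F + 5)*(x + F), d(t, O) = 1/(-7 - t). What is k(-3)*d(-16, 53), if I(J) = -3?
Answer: -11/27 ≈ -0.40741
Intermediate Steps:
W(F, x) = -(5 + F)*(F + x)/9 (W(F, x) = -(F + 5)*(x + F)/9 = -(5 + F)*(F + x)/9)
Y(H, Z) = -14*H/3 (Y(H, Z) = (-3*H)*(-5/9*(-3) - 5/9*(-4) - ⅑*(-3)² - ⅑*(-3)*(-4)) = (-3*H)*(5/3 + 20/9 - ⅑*9 - 4/3) = (-3*H)*(5/3 + 20/9 - 1 - 4/3) = -3*H*(14/9) = -14*H/3)
k(K) = -14/3 - K/3 (k(K) = -(-14/3*(-3) + K)/3 = -(14 + K)/3 = -14/3 - K/3)
k(-3)*d(-16, 53) = (-14/3 - ⅓*(-3))*(-1/(7 - 16)) = (-14/3 + 1)*(-1/(-9)) = -(-11)*(-1)/(3*9) = -11/3*⅑ = -11/27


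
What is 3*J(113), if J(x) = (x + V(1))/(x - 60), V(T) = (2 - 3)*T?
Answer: 336/53 ≈ 6.3396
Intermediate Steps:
V(T) = -T
J(x) = (-1 + x)/(-60 + x) (J(x) = (x - 1*1)/(x - 60) = (x - 1)/(-60 + x) = (-1 + x)/(-60 + x))
3*J(113) = 3*((-1 + 113)/(-60 + 113)) = 3*(112/53) = 336/53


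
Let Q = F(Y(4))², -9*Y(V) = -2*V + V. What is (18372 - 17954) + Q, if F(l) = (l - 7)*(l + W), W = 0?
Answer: 2798194/6561 ≈ 426.49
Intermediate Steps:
Y(V) = V/9 (Y(V) = -(-2*V + V)/9 = -(-1)*V/9 = V/9)
F(l) = l*(-7 + l) (F(l) = (l - 7)*(l + 0) = (-7 + l)*l = l*(-7 + l))
Q = 55696/6561 (Q = (((⅑)*4)*(-7 + (⅑)*4))² = (4*(-7 + 4/9)/9)² = ((4/9)*(-59/9))² = (-236/81)² = 55696/6561 ≈ 8.4890)
(18372 - 17954) + Q = (18372 - 17954) + 55696/6561 = 418 + 55696/6561 = 2798194/6561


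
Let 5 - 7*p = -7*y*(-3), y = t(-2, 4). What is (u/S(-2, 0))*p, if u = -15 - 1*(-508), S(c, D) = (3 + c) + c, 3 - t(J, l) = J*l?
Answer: 111418/7 ≈ 15917.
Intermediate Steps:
t(J, l) = 3 - J*l
y = 11 (y = 3 - 1*(-2)*4 = 3 + 8 = 11)
S(c, D) = 3 + 2*c
u = 493 (u = -15 + 508 = 493)
p = -226/7 (p = 5/7 - (-7*11)*(-3)/7 = 5/7 - (-11)*(-3) = 5/7 - ⅐*231 = 5/7 - 33 = -226/7 ≈ -32.286)
(u/S(-2, 0))*p = (493/(3 + 2*(-2)))*(-226/7) = (493/(3 - 4))*(-226/7) = (493/(-1))*(-226/7) = (493*(-1))*(-226/7) = -493*(-226/7) = 111418/7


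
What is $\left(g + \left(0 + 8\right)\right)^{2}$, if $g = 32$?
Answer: $1600$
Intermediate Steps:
$\left(g + \left(0 + 8\right)\right)^{2} = \left(32 + \left(0 + 8\right)\right)^{2} = \left(32 + 8\right)^{2} = 40^{2} = 1600$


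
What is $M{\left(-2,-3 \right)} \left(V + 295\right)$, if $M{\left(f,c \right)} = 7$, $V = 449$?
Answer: $5208$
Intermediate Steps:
$M{\left(-2,-3 \right)} \left(V + 295\right) = 7 \left(449 + 295\right) = 7 \cdot 744 = 5208$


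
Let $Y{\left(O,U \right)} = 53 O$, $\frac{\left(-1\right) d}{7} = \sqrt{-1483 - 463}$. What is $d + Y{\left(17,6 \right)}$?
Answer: $901 - 7 i \sqrt{1946} \approx 901.0 - 308.79 i$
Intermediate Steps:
$d = - 7 i \sqrt{1946}$ ($d = - 7 \sqrt{-1483 - 463} = - 7 \sqrt{-1946} = - 7 i \sqrt{1946} \approx - 308.79 i$)
$d + Y{\left(17,6 \right)} = - 7 i \sqrt{1946} + 53 \cdot 17 = - 7 i \sqrt{1946} + 901 = 901 - 7 i \sqrt{1946}$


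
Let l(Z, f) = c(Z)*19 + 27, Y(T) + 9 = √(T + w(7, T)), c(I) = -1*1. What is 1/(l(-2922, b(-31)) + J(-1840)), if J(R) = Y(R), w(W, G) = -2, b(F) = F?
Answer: -I/(I + √1842) ≈ -0.00054259 - 0.023287*I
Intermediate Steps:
c(I) = -1
Y(T) = -9 + √(-2 + T) (Y(T) = -9 + √(T - 2) = -9 + √(-2 + T))
J(R) = -9 + √(-2 + R)
l(Z, f) = 8 (l(Z, f) = -1*19 + 27 = -19 + 27 = 8)
1/(l(-2922, b(-31)) + J(-1840)) = 1/(8 + (-9 + √(-2 - 1840))) = 1/(8 + (-9 + √(-1842))) = 1/(8 + (-9 + I*√1842)) = 1/(-1 + I*√1842)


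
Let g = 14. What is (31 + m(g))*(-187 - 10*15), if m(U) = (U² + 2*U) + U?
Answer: -90653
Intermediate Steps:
m(U) = U² + 3*U
(31 + m(g))*(-187 - 10*15) = (31 + 14*(3 + 14))*(-187 - 10*15) = (31 + 14*17)*(-187 - 150) = (31 + 238)*(-337) = 269*(-337) = -90653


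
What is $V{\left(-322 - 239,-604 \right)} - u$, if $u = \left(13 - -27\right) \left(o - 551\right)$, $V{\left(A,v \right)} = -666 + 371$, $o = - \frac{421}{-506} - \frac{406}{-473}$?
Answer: $\frac{235828275}{10879} \approx 21677.0$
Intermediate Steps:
$o = \frac{36779}{21758}$ ($o = \left(-421\right) \left(- \frac{1}{506}\right) - - \frac{406}{473} = \frac{421}{506} + \frac{406}{473} = \frac{36779}{21758} \approx 1.6904$)
$V{\left(A,v \right)} = -295$
$u = - \frac{239037580}{10879}$ ($u = \left(13 - -27\right) \left(\frac{36779}{21758} - 551\right) = \left(13 + 27\right) \left(- \frac{11951879}{21758}\right) = 40 \left(- \frac{11951879}{21758}\right) = - \frac{239037580}{10879} \approx -21972.0$)
$V{\left(-322 - 239,-604 \right)} - u = -295 - - \frac{239037580}{10879} = -295 + \frac{239037580}{10879} = \frac{235828275}{10879}$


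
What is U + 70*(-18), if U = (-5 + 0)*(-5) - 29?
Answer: -1264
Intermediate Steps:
U = -4 (U = -5*(-5) - 29 = 25 - 29 = -4)
U + 70*(-18) = -4 + 70*(-18) = -4 - 1260 = -1264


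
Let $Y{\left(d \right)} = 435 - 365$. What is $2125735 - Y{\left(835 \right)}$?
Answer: $2125665$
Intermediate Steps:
$Y{\left(d \right)} = 70$ ($Y{\left(d \right)} = 435 - 365 = 70$)
$2125735 - Y{\left(835 \right)} = 2125735 - 70 = 2125665$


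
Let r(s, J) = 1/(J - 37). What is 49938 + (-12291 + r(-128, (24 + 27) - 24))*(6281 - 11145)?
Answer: 299169242/5 ≈ 5.9834e+7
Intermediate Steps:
r(s, J) = 1/(-37 + J)
49938 + (-12291 + r(-128, (24 + 27) - 24))*(6281 - 11145) = 49938 + (-12291 + 1/(-37 + ((24 + 27) - 24)))*(6281 - 11145) = 49938 + (-12291 + 1/(-37 + (51 - 24)))*(-4864) = 49938 + (-12291 + 1/(-37 + 27))*(-4864) = 49938 + (-12291 + 1/(-10))*(-4864) = 49938 + (-12291 - ⅒)*(-4864) = 49938 - 122911/10*(-4864) = 49938 + 298919552/5 = 299169242/5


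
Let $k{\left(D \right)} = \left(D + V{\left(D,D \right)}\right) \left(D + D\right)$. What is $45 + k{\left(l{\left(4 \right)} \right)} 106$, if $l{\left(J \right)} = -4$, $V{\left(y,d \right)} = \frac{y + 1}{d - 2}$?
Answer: $3013$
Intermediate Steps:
$V{\left(y,d \right)} = \frac{1 + y}{-2 + d}$
$k{\left(D \right)} = 2 D \left(D + \frac{1 + D}{-2 + D}\right)$ ($k{\left(D \right)} = \left(D + \frac{1 + D}{-2 + D}\right) \left(D + D\right) = \left(D + \frac{1 + D}{-2 + D}\right) 2 D = 2 D \left(D + \frac{1 + D}{-2 + D}\right)$)
$45 + k{\left(l{\left(4 \right)} \right)} 106 = 45 + 2 \left(-4\right) \frac{1}{-2 - 4} \left(1 + \left(-4\right)^{2} - -4\right) 106 = 45 + 2 \left(-4\right) \frac{1}{-6} \left(1 + 16 + 4\right) 106 = 45 + 2 \left(-4\right) \left(- \frac{1}{6}\right) 21 \cdot 106 = 45 + 28 \cdot 106 = 45 + 2968 = 3013$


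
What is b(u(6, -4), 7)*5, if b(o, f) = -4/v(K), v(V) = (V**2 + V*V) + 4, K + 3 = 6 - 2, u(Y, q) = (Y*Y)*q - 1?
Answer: -10/3 ≈ -3.3333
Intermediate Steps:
u(Y, q) = -1 + q*Y**2 (u(Y, q) = Y**2*q - 1 = q*Y**2 - 1 = -1 + q*Y**2)
K = 1 (K = -3 + (6 - 2) = -3 + 4 = 1)
v(V) = 4 + 2*V**2 (v(V) = (V**2 + V**2) + 4 = 2*V**2 + 4 = 4 + 2*V**2)
b(o, f) = -2/3 (b(o, f) = -4/(4 + 2*1**2) = -4/(4 + 2*1) = -4/(4 + 2) = -4/6 = -4*1/6 = -2/3)
b(u(6, -4), 7)*5 = -2/3*5 = -10/3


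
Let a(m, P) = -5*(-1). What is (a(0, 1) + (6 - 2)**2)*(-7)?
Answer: -147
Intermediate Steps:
a(m, P) = 5
(a(0, 1) + (6 - 2)**2)*(-7) = (5 + (6 - 2)**2)*(-7) = (5 + 4**2)*(-7) = (5 + 16)*(-7) = 21*(-7) = -147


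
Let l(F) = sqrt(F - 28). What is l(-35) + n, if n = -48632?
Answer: -48632 + 3*I*sqrt(7) ≈ -48632.0 + 7.9373*I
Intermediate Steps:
l(F) = sqrt(-28 + F)
l(-35) + n = sqrt(-28 - 35) - 48632 = sqrt(-63) - 48632 = 3*I*sqrt(7) - 48632 = -48632 + 3*I*sqrt(7)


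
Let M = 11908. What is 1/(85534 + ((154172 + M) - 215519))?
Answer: 1/36095 ≈ 2.7705e-5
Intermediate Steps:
1/(85534 + ((154172 + M) - 215519)) = 1/(85534 + ((154172 + 11908) - 215519)) = 1/(85534 + (166080 - 215519)) = 1/(85534 - 49439) = 1/36095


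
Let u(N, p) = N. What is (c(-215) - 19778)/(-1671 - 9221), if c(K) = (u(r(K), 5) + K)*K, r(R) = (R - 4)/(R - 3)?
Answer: -5718361/2374456 ≈ -2.4083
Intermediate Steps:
r(R) = (-4 + R)/(-3 + R)
c(K) = K*(K + (-4 + K)/(-3 + K)) (c(K) = ((-4 + K)/(-3 + K) + K)*K = (K + (-4 + K)/(-3 + K))*K = K*(K + (-4 + K)/(-3 + K)))
(c(-215) - 19778)/(-1671 - 9221) = (-215*(-4 - 215 - 215*(-3 - 215))/(-3 - 215) - 19778)/(-1671 - 9221) = (-215*(-4 - 215 - 215*(-218))/(-218) - 19778)/(-10892) = (-215*(-1/218)*(-4 - 215 + 46870) - 19778)*(-1/10892) = (-215*(-1/218)*46651 - 19778)*(-1/10892) = (10029965/218 - 19778)*(-1/10892) = (5718361/218)*(-1/10892) = -5718361/2374456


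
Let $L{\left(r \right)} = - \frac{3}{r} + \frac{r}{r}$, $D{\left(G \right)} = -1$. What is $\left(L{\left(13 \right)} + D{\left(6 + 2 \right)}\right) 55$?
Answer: $- \frac{165}{13} \approx -12.692$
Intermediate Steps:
$L{\left(r \right)} = 1 - \frac{3}{r}$ ($L{\left(r \right)} = - \frac{3}{r} + 1 = 1 - \frac{3}{r}$)
$\left(L{\left(13 \right)} + D{\left(6 + 2 \right)}\right) 55 = \left(\frac{-3 + 13}{13} - 1\right) 55 = \left(\frac{1}{13} \cdot 10 - 1\right) 55 = \left(\frac{10}{13} - 1\right) 55 = \left(- \frac{3}{13}\right) 55 = - \frac{165}{13}$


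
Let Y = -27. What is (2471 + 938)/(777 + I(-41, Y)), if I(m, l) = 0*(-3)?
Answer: 487/111 ≈ 4.3874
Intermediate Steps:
I(m, l) = 0
(2471 + 938)/(777 + I(-41, Y)) = (2471 + 938)/(777 + 0) = 3409/777 = 3409*(1/777) = 487/111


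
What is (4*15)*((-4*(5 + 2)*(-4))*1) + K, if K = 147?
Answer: 6867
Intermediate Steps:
(4*15)*((-4*(5 + 2)*(-4))*1) + K = (4*15)*((-4*(5 + 2)*(-4))*1) + 147 = 60*((-4*7*(-4))*1) + 147 = 60*(-28*(-4)*1) + 147 = 60*(112*1) + 147 = 60*112 + 147 = 6720 + 147 = 6867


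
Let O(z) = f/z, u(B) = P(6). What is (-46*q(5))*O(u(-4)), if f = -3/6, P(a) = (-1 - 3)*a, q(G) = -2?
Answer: 23/12 ≈ 1.9167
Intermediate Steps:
P(a) = -4*a
u(B) = -24 (u(B) = -4*6 = -24)
f = -½ (f = -3*⅙ = -½ ≈ -0.50000)
O(z) = -1/(2*z)
(-46*q(5))*O(u(-4)) = (-46*(-2))*(-½/(-24)) = 92*(-½*(-1/24)) = 92*(1/48) = 23/12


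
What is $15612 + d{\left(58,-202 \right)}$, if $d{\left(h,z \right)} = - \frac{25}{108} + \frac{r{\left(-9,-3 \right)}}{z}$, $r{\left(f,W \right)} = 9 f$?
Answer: $\frac{170297545}{10908} \approx 15612.0$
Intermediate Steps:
$d{\left(h,z \right)} = - \frac{25}{108} - \frac{81}{z}$ ($d{\left(h,z \right)} = - \frac{25}{108} + \frac{9 \left(-9\right)}{z} = \left(-25\right) \frac{1}{108} - \frac{81}{z} = - \frac{25}{108} - \frac{81}{z}$)
$15612 + d{\left(58,-202 \right)} = 15612 - \left(\frac{25}{108} + \frac{81}{-202}\right) = 15612 - - \frac{1849}{10908} = 15612 + \left(- \frac{25}{108} + \frac{81}{202}\right) = 15612 + \frac{1849}{10908} = \frac{170297545}{10908}$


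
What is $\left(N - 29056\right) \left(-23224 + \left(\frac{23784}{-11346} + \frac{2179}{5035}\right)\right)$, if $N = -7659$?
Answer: $\frac{1623800463508013}{1904237} \approx 8.5273 \cdot 10^{8}$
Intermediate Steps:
$\left(N - 29056\right) \left(-23224 + \left(\frac{23784}{-11346} + \frac{2179}{5035}\right)\right) = \left(-7659 - 29056\right) \left(-23224 + \left(\frac{23784}{-11346} + \frac{2179}{5035}\right)\right) = - 36715 \left(-23224 + \left(23784 \left(- \frac{1}{11346}\right) + 2179 \cdot \frac{1}{5035}\right)\right) = - 36715 \left(-23224 + \left(- \frac{3964}{1891} + \frac{2179}{5035}\right)\right) = - 36715 \left(-23224 - \frac{15838251}{9521185}\right) = \left(-36715\right) \left(- \frac{221135838691}{9521185}\right) = \frac{1623800463508013}{1904237}$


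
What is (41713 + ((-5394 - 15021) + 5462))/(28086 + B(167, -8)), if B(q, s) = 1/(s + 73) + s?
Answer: 579800/608357 ≈ 0.95306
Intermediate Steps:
B(q, s) = s + 1/(73 + s) (B(q, s) = 1/(73 + s) + s = s + 1/(73 + s))
(41713 + ((-5394 - 15021) + 5462))/(28086 + B(167, -8)) = (41713 + ((-5394 - 15021) + 5462))/(28086 + (1 + (-8)**2 + 73*(-8))/(73 - 8)) = (41713 + (-20415 + 5462))/(28086 + (1 + 64 - 584)/65) = (41713 - 14953)/(28086 + (1/65)*(-519)) = 26760/(28086 - 519/65) = 26760/(1825071/65) = 26760*(65/1825071) = 579800/608357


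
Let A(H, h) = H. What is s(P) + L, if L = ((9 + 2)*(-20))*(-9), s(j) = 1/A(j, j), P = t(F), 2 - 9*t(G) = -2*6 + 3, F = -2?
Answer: 21789/11 ≈ 1980.8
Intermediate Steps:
t(G) = 11/9 (t(G) = 2/9 - (-2*6 + 3)/9 = 2/9 - (-12 + 3)/9 = 2/9 - ⅑*(-9) = 2/9 + 1 = 11/9)
P = 11/9 ≈ 1.2222
s(j) = 1/j
L = 1980 (L = (11*(-20))*(-9) = -220*(-9) = 1980)
s(P) + L = 1/(11/9) + 1980 = 9/11 + 1980 = 21789/11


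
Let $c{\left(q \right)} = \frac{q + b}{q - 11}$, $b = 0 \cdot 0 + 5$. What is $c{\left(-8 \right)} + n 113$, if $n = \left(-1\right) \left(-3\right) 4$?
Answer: $\frac{25767}{19} \approx 1356.2$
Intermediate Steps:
$n = 12$ ($n = 3 \cdot 4 = 12$)
$b = 5$ ($b = 0 + 5 = 5$)
$c{\left(q \right)} = \frac{5 + q}{-11 + q}$ ($c{\left(q \right)} = \frac{q + 5}{q - 11} = \frac{5 + q}{-11 + q}$)
$c{\left(-8 \right)} + n 113 = \frac{5 - 8}{-11 - 8} + 12 \cdot 113 = \frac{1}{-19} \left(-3\right) + 1356 = \left(- \frac{1}{19}\right) \left(-3\right) + 1356 = \frac{3}{19} + 1356 = \frac{25767}{19}$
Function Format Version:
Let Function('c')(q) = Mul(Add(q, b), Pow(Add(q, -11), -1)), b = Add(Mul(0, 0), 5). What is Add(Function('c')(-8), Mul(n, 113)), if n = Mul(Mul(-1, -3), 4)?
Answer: Rational(25767, 19) ≈ 1356.2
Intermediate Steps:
n = 12 (n = Mul(3, 4) = 12)
b = 5 (b = Add(0, 5) = 5)
Function('c')(q) = Mul(Pow(Add(-11, q), -1), Add(5, q)) (Function('c')(q) = Mul(Add(q, 5), Pow(Add(q, -11), -1)) = Mul(Add(5, q), Pow(Add(-11, q), -1)) = Mul(Pow(Add(-11, q), -1), Add(5, q)))
Add(Function('c')(-8), Mul(n, 113)) = Add(Mul(Pow(Add(-11, -8), -1), Add(5, -8)), Mul(12, 113)) = Add(Mul(Pow(-19, -1), -3), 1356) = Add(Mul(Rational(-1, 19), -3), 1356) = Add(Rational(3, 19), 1356) = Rational(25767, 19)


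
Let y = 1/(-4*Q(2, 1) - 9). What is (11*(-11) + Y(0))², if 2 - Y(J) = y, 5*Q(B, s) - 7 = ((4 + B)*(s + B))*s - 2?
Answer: 265624804/18769 ≈ 14152.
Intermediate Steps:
Q(B, s) = 1 + s*(4 + B)*(B + s)/5 (Q(B, s) = 7/5 + (((4 + B)*(s + B))*s - 2)/5 = 7/5 + (((4 + B)*(B + s))*s - 2)/5 = 7/5 + (s*(4 + B)*(B + s) - 2)/5 = 7/5 + (-2 + s*(4 + B)*(B + s))/5 = 7/5 + (-⅖ + s*(4 + B)*(B + s)/5) = 1 + s*(4 + B)*(B + s)/5)
y = -5/137 (y = 1/(-4*(1 + (⅘)*1² + (⅕)*2*1² + (⅕)*1*2² + (⅘)*2*1) - 9) = 1/(-4*(1 + (⅘)*1 + (⅕)*2*1 + (⅕)*1*4 + 8/5) - 9) = 1/(-4*(1 + ⅘ + ⅖ + ⅘ + 8/5) - 9) = 1/(-4*23/5 - 9) = 1/(-92/5 - 9) = 1/(-137/5) = -5/137 ≈ -0.036496)
Y(J) = 279/137 (Y(J) = 2 - 1*(-5/137) = 2 + 5/137 = 279/137)
(11*(-11) + Y(0))² = (11*(-11) + 279/137)² = (-121 + 279/137)² = (-16298/137)² = 265624804/18769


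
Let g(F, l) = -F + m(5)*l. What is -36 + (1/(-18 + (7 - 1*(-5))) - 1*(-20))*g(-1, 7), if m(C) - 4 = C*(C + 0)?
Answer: 4010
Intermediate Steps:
m(C) = 4 + C² (m(C) = 4 + C*(C + 0) = 4 + C*C = 4 + C²)
g(F, l) = -F + 29*l (g(F, l) = -F + (4 + 5²)*l = -F + (4 + 25)*l = -F + 29*l)
-36 + (1/(-18 + (7 - 1*(-5))) - 1*(-20))*g(-1, 7) = -36 + (1/(-18 + (7 - 1*(-5))) - 1*(-20))*(-1*(-1) + 29*7) = -36 + (1/(-18 + (7 + 5)) + 20)*(1 + 203) = -36 + (1/(-18 + 12) + 20)*204 = -36 + (1/(-6) + 20)*204 = -36 + (-⅙ + 20)*204 = -36 + (119/6)*204 = -36 + 4046 = 4010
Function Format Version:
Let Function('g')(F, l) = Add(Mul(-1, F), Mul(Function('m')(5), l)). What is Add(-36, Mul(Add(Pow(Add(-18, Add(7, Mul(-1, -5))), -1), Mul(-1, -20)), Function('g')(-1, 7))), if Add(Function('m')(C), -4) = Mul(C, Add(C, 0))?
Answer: 4010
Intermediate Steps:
Function('m')(C) = Add(4, Pow(C, 2)) (Function('m')(C) = Add(4, Mul(C, Add(C, 0))) = Add(4, Mul(C, C)) = Add(4, Pow(C, 2)))
Function('g')(F, l) = Add(Mul(-1, F), Mul(29, l)) (Function('g')(F, l) = Add(Mul(-1, F), Mul(Add(4, Pow(5, 2)), l)) = Add(Mul(-1, F), Mul(Add(4, 25), l)) = Add(Mul(-1, F), Mul(29, l)))
Add(-36, Mul(Add(Pow(Add(-18, Add(7, Mul(-1, -5))), -1), Mul(-1, -20)), Function('g')(-1, 7))) = Add(-36, Mul(Add(Pow(Add(-18, Add(7, Mul(-1, -5))), -1), Mul(-1, -20)), Add(Mul(-1, -1), Mul(29, 7)))) = Add(-36, Mul(Add(Pow(Add(-18, Add(7, 5)), -1), 20), Add(1, 203))) = Add(-36, Mul(Add(Pow(Add(-18, 12), -1), 20), 204)) = Add(-36, Mul(Add(Pow(-6, -1), 20), 204)) = Add(-36, Mul(Add(Rational(-1, 6), 20), 204)) = Add(-36, Mul(Rational(119, 6), 204)) = Add(-36, 4046) = 4010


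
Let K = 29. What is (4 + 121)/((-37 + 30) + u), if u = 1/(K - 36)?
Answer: -35/2 ≈ -17.500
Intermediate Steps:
u = -1/7 (u = 1/(29 - 36) = 1/(-7) = -1/7 ≈ -0.14286)
(4 + 121)/((-37 + 30) + u) = (4 + 121)/((-37 + 30) - 1/7) = 125/(-7 - 1/7) = 125/(-50/7) = -7/50*125 = -35/2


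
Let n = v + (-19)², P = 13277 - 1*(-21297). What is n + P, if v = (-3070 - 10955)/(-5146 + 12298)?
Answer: 83280365/2384 ≈ 34933.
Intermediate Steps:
v = -4675/2384 (v = -14025/7152 = -14025*1/7152 = -4675/2384 ≈ -1.9610)
P = 34574 (P = 13277 + 21297 = 34574)
n = 855949/2384 (n = -4675/2384 + (-19)² = -4675/2384 + 361 = 855949/2384 ≈ 359.04)
n + P = 855949/2384 + 34574 = 83280365/2384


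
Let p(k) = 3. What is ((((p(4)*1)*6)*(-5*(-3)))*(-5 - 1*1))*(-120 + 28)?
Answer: 149040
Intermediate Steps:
((((p(4)*1)*6)*(-5*(-3)))*(-5 - 1*1))*(-120 + 28) = ((((3*1)*6)*(-5*(-3)))*(-5 - 1*1))*(-120 + 28) = (((3*6)*15)*(-5 - 1))*(-92) = ((18*15)*(-6))*(-92) = (270*(-6))*(-92) = -1620*(-92) = 149040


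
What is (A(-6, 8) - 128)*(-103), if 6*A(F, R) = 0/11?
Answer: 13184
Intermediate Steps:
A(F, R) = 0 (A(F, R) = (0/11)/6 = (0*(1/11))/6 = (⅙)*0 = 0)
(A(-6, 8) - 128)*(-103) = (0 - 128)*(-103) = -128*(-103) = 13184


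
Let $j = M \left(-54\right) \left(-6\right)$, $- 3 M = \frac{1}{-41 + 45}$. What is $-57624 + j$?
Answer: $-57651$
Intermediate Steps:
$M = - \frac{1}{12}$ ($M = - \frac{1}{3 \left(-41 + 45\right)} = - \frac{1}{3 \cdot 4} = \left(- \frac{1}{3}\right) \frac{1}{4} = - \frac{1}{12} \approx -0.083333$)
$j = -27$ ($j = \left(- \frac{1}{12}\right) \left(-54\right) \left(-6\right) = \frac{9}{2} \left(-6\right) = -27$)
$-57624 + j = -57624 - 27 = -57651$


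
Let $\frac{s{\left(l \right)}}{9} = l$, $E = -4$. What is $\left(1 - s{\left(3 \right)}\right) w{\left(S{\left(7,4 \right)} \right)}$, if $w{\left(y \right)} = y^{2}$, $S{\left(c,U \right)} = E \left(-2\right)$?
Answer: $-1664$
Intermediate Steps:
$s{\left(l \right)} = 9 l$
$S{\left(c,U \right)} = 8$ ($S{\left(c,U \right)} = \left(-4\right) \left(-2\right) = 8$)
$\left(1 - s{\left(3 \right)}\right) w{\left(S{\left(7,4 \right)} \right)} = \left(1 - 9 \cdot 3\right) 8^{2} = \left(1 - 27\right) 64 = \left(-26\right) 64 = -1664$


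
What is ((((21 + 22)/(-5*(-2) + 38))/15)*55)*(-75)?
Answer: -11825/48 ≈ -246.35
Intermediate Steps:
((((21 + 22)/(-5*(-2) + 38))/15)*55)*(-75) = (((43/(10 + 38))*(1/15))*55)*(-75) = (((43/48)*(1/15))*55)*(-75) = ((43/720)*55)*(-75) = (473/144)*(-75) = -11825/48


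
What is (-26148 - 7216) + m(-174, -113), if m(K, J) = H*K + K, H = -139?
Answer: -9352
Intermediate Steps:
m(K, J) = -138*K (m(K, J) = -139*K + K = -138*K)
(-26148 - 7216) + m(-174, -113) = (-26148 - 7216) - 138*(-174) = -33364 + 24012 = -9352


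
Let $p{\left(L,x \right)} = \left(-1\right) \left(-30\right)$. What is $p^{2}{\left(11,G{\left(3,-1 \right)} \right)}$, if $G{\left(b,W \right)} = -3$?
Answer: $900$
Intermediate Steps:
$p{\left(L,x \right)} = 30$
$p^{2}{\left(11,G{\left(3,-1 \right)} \right)} = 30^{2} = 900$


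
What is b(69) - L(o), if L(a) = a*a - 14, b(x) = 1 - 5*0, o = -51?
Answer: -2586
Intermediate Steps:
b(x) = 1 (b(x) = 1 + 0 = 1)
L(a) = -14 + a² (L(a) = a² - 14 = -14 + a²)
b(69) - L(o) = 1 - (-14 + (-51)²) = 1 - (-14 + 2601) = 1 - 1*2587 = 1 - 2587 = -2586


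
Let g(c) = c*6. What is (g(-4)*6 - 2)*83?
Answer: -12118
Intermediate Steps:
g(c) = 6*c
(g(-4)*6 - 2)*83 = ((6*(-4))*6 - 2)*83 = (-24*6 - 2)*83 = (-144 - 2)*83 = -146*83 = -12118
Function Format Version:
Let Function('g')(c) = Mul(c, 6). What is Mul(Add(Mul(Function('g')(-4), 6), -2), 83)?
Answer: -12118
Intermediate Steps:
Function('g')(c) = Mul(6, c)
Mul(Add(Mul(Function('g')(-4), 6), -2), 83) = Mul(Add(Mul(Mul(6, -4), 6), -2), 83) = Mul(Add(Mul(-24, 6), -2), 83) = Mul(Add(-144, -2), 83) = Mul(-146, 83) = -12118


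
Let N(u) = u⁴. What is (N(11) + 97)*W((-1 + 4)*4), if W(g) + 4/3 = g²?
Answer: 6307864/3 ≈ 2.1026e+6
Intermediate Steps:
W(g) = -4/3 + g²
(N(11) + 97)*W((-1 + 4)*4) = (11⁴ + 97)*(-4/3 + ((-1 + 4)*4)²) = (14641 + 97)*(-4/3 + (3*4)²) = 14738*(-4/3 + 12²) = 14738*(-4/3 + 144) = 14738*(428/3) = 6307864/3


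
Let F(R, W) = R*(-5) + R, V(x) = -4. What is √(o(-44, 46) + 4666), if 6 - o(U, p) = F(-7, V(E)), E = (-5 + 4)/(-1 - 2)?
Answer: 6*√129 ≈ 68.147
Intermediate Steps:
E = ⅓ (E = -1/(-3) = -1*(-⅓) = ⅓ ≈ 0.33333)
F(R, W) = -4*R (F(R, W) = -5*R + R = -4*R)
o(U, p) = -22 (o(U, p) = 6 - (-4)*(-7) = 6 - 1*28 = 6 - 28 = -22)
√(o(-44, 46) + 4666) = √(-22 + 4666) = √4644 = 6*√129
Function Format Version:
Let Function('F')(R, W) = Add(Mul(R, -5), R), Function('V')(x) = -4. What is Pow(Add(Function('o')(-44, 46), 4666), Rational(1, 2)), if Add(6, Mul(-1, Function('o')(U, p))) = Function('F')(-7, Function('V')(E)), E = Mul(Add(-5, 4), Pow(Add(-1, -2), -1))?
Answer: Mul(6, Pow(129, Rational(1, 2))) ≈ 68.147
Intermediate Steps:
E = Rational(1, 3) (E = Mul(-1, Pow(-3, -1)) = Mul(-1, Rational(-1, 3)) = Rational(1, 3) ≈ 0.33333)
Function('F')(R, W) = Mul(-4, R) (Function('F')(R, W) = Add(Mul(-5, R), R) = Mul(-4, R))
Function('o')(U, p) = -22 (Function('o')(U, p) = Add(6, Mul(-1, Mul(-4, -7))) = Add(6, Mul(-1, 28)) = Add(6, -28) = -22)
Pow(Add(Function('o')(-44, 46), 4666), Rational(1, 2)) = Pow(Add(-22, 4666), Rational(1, 2)) = Pow(4644, Rational(1, 2)) = Mul(6, Pow(129, Rational(1, 2)))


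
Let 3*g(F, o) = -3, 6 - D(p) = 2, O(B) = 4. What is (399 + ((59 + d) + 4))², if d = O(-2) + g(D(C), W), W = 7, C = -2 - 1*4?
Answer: 216225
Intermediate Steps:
C = -6 (C = -2 - 4 = -6)
D(p) = 4 (D(p) = 6 - 1*2 = 6 - 2 = 4)
g(F, o) = -1 (g(F, o) = (⅓)*(-3) = -1)
d = 3 (d = 4 - 1 = 3)
(399 + ((59 + d) + 4))² = (399 + ((59 + 3) + 4))² = (399 + (62 + 4))² = (399 + 66)² = 465² = 216225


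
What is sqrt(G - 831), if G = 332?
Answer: I*sqrt(499) ≈ 22.338*I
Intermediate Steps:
sqrt(G - 831) = sqrt(332 - 831) = sqrt(-499) = I*sqrt(499)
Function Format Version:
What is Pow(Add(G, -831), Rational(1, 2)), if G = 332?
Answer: Mul(I, Pow(499, Rational(1, 2))) ≈ Mul(22.338, I)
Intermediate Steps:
Pow(Add(G, -831), Rational(1, 2)) = Pow(Add(332, -831), Rational(1, 2)) = Pow(-499, Rational(1, 2)) = Mul(I, Pow(499, Rational(1, 2)))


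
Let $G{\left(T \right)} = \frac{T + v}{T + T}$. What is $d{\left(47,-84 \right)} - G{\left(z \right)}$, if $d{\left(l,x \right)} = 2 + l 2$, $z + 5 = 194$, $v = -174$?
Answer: $\frac{12091}{126} \approx 95.96$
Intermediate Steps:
$z = 189$ ($z = -5 + 194 = 189$)
$G{\left(T \right)} = \frac{-174 + T}{2 T}$ ($G{\left(T \right)} = \frac{T - 174}{T + T} = \frac{-174 + T}{2 T}$)
$d{\left(l,x \right)} = 2 + 2 l$
$d{\left(47,-84 \right)} - G{\left(z \right)} = \left(2 + 2 \cdot 47\right) - \frac{-174 + 189}{2 \cdot 189} = \left(2 + 94\right) - \frac{1}{2} \cdot \frac{1}{189} \cdot 15 = 96 - \frac{5}{126} = \frac{12091}{126}$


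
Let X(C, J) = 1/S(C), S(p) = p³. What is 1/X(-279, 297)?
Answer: -21717639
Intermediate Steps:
X(C, J) = C⁻³ (X(C, J) = 1/(C³) = C⁻³)
1/X(-279, 297) = 1/((-279)⁻³) = 1/(-1/21717639) = -21717639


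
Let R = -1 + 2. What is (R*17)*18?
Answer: 306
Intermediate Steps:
R = 1
(R*17)*18 = (1*17)*18 = 17*18 = 306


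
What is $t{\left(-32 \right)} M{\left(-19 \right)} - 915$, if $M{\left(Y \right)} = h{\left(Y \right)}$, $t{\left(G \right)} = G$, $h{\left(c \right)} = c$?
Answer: $-307$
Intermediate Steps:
$M{\left(Y \right)} = Y$
$t{\left(-32 \right)} M{\left(-19 \right)} - 915 = \left(-32\right) \left(-19\right) - 915 = 608 - 915 = -307$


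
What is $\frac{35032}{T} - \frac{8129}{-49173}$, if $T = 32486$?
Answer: $\frac{26847395}{21586947} \approx 1.2437$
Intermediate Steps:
$\frac{35032}{T} - \frac{8129}{-49173} = \frac{35032}{32486} - \frac{8129}{-49173} = 35032 \cdot \frac{1}{32486} - - \frac{8129}{49173} = \frac{17516}{16243} + \frac{8129}{49173} = \frac{26847395}{21586947}$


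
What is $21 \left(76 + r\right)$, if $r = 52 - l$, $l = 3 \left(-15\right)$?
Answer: $3633$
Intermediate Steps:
$l = -45$
$r = 97$ ($r = 52 - -45 = 52 + 45 = 97$)
$21 \left(76 + r\right) = 21 \left(76 + 97\right) = 21 \cdot 173 = 3633$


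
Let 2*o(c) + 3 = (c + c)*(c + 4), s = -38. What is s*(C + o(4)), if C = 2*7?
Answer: -1691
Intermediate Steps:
C = 14
o(c) = -3/2 + c*(4 + c) (o(c) = -3/2 + ((c + c)*(c + 4))/2 = -3/2 + ((2*c)*(4 + c))/2 = -3/2 + (2*c*(4 + c))/2 = -3/2 + c*(4 + c))
s*(C + o(4)) = -38*(14 + (-3/2 + 4**2 + 4*4)) = -38*(14 + (-3/2 + 16 + 16)) = -38*(14 + 61/2) = -38*89/2 = -1691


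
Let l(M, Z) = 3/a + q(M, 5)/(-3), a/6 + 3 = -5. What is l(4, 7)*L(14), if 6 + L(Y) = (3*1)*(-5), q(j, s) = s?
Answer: 581/16 ≈ 36.313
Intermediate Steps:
a = -48 (a = -18 + 6*(-5) = -18 - 30 = -48)
L(Y) = -21 (L(Y) = -6 + (3*1)*(-5) = -6 + 3*(-5) = -6 - 15 = -21)
l(M, Z) = -83/48 (l(M, Z) = 3/(-48) + 5/(-3) = 3*(-1/48) + 5*(-1/3) = -1/16 - 5/3 = -83/48)
l(4, 7)*L(14) = -83/48*(-21) = 581/16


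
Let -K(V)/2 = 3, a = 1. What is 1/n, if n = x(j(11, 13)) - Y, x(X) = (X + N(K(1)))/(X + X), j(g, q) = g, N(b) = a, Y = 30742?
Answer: -11/338156 ≈ -3.2529e-5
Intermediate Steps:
K(V) = -6 (K(V) = -2*3 = -6)
N(b) = 1
x(X) = (1 + X)/(2*X) (x(X) = (X + 1)/(X + X) = (1 + X)/((2*X)) = (1 + X)*(1/(2*X)) = (1 + X)/(2*X))
n = -338156/11 (n = (½)*(1 + 11)/11 - 1*30742 = (½)*(1/11)*12 - 30742 = 6/11 - 30742 = -338156/11 ≈ -30741.)
1/n = 1/(-338156/11) = -11/338156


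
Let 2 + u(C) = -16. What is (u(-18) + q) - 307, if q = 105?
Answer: -220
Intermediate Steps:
u(C) = -18 (u(C) = -2 - 16 = -18)
(u(-18) + q) - 307 = (-18 + 105) - 307 = 87 - 307 = -220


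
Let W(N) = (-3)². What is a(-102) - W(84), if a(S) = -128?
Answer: -137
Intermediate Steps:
W(N) = 9
a(-102) - W(84) = -128 - 1*9 = -128 - 9 = -137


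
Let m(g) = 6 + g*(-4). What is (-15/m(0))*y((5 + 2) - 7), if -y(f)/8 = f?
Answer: 0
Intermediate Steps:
y(f) = -8*f
m(g) = 6 - 4*g
(-15/m(0))*y((5 + 2) - 7) = (-15/(6 - 4*0))*(-8*((5 + 2) - 7)) = (-15/(6 + 0))*(-8*(7 - 7)) = (-15/6)*(-8*0) = ((⅙)*(-15))*0 = -5/2*0 = 0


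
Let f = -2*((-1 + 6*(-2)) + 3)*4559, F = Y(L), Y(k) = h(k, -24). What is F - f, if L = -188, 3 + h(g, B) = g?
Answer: -91371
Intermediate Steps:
h(g, B) = -3 + g
Y(k) = -3 + k
F = -191 (F = -3 - 188 = -191)
f = 91180 (f = -2*((-1 - 12) + 3)*4559 = -2*(-13 + 3)*4559 = -2*(-10)*4559 = 20*4559 = 91180)
F - f = -191 - 1*91180 = -191 - 91180 = -91371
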